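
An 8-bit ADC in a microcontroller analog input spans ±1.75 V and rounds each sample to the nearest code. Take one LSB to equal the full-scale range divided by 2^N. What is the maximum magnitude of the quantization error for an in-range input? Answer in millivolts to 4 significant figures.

The full-scale span is 1.75 − (-1.75) = 3.5 V.
One LSB is 3.5 V / 256 = 13.6719 mV.
Worst-case error for round-to-nearest is half an LSB: 6.836 mV.

6.836 mV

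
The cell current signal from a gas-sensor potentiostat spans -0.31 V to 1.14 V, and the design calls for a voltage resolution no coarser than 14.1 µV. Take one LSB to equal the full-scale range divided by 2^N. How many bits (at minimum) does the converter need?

17 bits

Full-scale range = 1.14 V − (-0.31 V) = 1.45 V.
Required number of levels: 1.45/14.1 µV = 102840; smallest N with 2^N ≥ that is 17.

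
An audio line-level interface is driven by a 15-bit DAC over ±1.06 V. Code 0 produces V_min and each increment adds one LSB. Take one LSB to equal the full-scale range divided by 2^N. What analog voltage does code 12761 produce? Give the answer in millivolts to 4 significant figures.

The full-scale span is 1.06 − (-1.06) = 2.12 V. LSB = 2.12 V / 2^15.
Output = V_min + (12761/32768) × range = -1.06 + 0.389435 × 2.12 V
      = -1.06 + 0.825602 = -0.234398 V.

-234.4 mV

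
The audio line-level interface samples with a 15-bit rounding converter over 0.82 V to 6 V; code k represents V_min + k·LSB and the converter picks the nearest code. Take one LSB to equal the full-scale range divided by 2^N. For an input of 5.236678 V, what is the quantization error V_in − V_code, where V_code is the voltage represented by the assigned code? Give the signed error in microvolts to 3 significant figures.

Range = 6 − (0.82) = 5.18 V. LSB = 5.18 V / 2^15 ≈ 158.1 µV.
Position in LSBs: (5.236678 − (0.82)) × 32768/5.18 = 27939.3252; rounding gives k = 27939.
Reconstructed level: 0.82 + 27939 × 5.18/32768 V = 5.2366265869 V.
e = 5.236678 − (5.2366265869) = +51.4 µV.

+51.4 µV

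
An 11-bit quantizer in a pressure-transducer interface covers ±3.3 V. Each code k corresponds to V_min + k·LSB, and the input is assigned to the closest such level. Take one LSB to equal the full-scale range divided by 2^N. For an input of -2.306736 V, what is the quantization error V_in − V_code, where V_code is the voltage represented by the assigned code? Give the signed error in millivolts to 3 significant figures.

The full-scale span is 3.3 − (-3.3) = 6.6 V. LSB = 6.6 V / 2^11 ≈ 3.223 mV.
Position in LSBs: (-2.306736 − (-3.3)) × 2048/6.6 = 308.2128; rounding gives k = 308.
Reconstructed level: -3.3 + 308 × 6.6/2048 V = -2.307421875 V.
Error = V_in − V_code = -2.306736 − (-2.307421875) = +0.686 mV.

+0.686 mV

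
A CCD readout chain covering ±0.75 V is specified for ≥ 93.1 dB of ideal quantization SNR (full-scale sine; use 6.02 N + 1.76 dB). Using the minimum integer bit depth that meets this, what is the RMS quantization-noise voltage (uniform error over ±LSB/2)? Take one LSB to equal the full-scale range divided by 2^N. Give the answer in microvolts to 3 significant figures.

The full-scale span is 0.75 − (-0.75) = 1.5 V.
6.02 N + 1.76 ≥ 93.1 gives N ≥ 15.173, so the minimum integer is 16.
LSB = 1.5 V ÷ 2^16 = 1.5/65536 V = 22.888 µV.
σ_q = LSB/√12 = 22.888 µV/3.4641 = 6.61 µV.

6.61 µV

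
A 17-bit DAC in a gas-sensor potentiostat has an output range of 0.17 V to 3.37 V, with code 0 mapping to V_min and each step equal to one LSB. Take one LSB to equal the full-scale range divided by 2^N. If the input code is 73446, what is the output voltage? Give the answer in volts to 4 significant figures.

1.963 V

The full-scale span is 3.37 − (0.17) = 3.2 V. LSB = 3.2 V / 2^17.
V_out = 0.17 + 73446 × (3.2/131072) V
      = 0.17 + 1.79312 = 1.96312 V.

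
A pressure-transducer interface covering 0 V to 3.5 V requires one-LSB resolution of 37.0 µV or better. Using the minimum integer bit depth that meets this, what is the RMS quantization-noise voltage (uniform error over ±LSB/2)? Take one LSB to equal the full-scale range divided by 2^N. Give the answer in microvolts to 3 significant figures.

Span = 3.5 V.
Levels needed ≥ 3.5/37.0 µV = 94590. 2^17 = 131072 suffices, so N_min = 17.
One LSB is 3.5 V / 131072 = 26.703 µV.
V_rms = LSB/√12 = 7.71 µV.

7.71 µV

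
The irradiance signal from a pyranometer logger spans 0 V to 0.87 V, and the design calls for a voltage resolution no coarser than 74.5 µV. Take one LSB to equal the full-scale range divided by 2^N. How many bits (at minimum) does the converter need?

14 bits

Range is 0.87 V.
Required number of levels: 0.87/74.5 µV = 11678; smallest N with 2^N ≥ that is 14.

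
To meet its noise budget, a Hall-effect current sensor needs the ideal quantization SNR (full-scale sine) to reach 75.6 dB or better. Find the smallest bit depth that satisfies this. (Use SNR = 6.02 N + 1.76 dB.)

13 bits

Solving 6.02 N ≥ 75.6 − 1.76: N ≥ 12.266. Round up → N = 13.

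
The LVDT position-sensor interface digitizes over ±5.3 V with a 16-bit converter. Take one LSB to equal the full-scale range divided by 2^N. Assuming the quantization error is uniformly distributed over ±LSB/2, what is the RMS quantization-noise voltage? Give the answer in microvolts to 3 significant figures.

Full-scale range = 5.3 V − (-5.3 V) = 10.6 V.
LSB = 10.6 V ÷ 2^16 = 10.6/65536 V = 161.74 µV.
V_rms = LSB/√12 = 161.74 µV / √12 = 46.7 µV.

46.7 µV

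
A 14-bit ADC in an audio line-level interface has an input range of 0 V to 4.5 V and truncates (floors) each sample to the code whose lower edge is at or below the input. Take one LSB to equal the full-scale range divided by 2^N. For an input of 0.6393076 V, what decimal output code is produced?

Span = 4.5 V. LSB = 4.5 V / 2^14 ≈ 274.7 µV.
(V_in − V_min) × 2^14/range = (0.6393076 − (0)) × 16384/4.5 = 2327.648.
Floor → code = 2327.

2327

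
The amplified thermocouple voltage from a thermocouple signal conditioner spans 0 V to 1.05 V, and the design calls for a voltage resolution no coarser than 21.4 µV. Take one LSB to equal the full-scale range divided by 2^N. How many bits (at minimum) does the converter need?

Span = 1.05 V.
Required number of levels: 1.05/21.4 µV = 49065; smallest N with 2^N ≥ that is 16.

16 bits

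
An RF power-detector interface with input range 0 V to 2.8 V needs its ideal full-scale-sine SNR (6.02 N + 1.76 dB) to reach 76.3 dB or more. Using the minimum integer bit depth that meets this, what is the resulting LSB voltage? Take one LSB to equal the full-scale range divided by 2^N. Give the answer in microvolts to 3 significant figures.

V_FS = 2.8 V.
Required N = ⌈(76.3 − 1.76)/6.02⌉ = ⌈12.382⌉ = 13.
LSB = 2.8 V / 2^13 = 342 µV.

342 µV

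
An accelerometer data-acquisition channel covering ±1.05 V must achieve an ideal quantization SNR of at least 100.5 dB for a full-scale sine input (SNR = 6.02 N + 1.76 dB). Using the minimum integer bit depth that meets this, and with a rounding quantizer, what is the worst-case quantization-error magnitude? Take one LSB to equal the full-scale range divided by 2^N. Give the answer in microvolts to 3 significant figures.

The full-scale span is 1.05 − (-1.05) = 2.1 V.
Solving 6.02 N ≥ 100.5 − 1.76: N ≥ 16.402. Round up → N = 17.
LSB = 2.1 V / 2^17 = 16.022 µV.
Max error for round-to-nearest is LSB/2 = 8.01 µV.

8.01 µV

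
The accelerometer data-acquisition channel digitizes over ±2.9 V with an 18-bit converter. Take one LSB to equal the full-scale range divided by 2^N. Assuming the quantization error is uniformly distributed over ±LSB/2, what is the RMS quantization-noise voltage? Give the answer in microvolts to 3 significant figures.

6.39 µV

The full-scale span is 2.9 − (-2.9) = 5.8 V.
One LSB is 5.8 V / 262144 = 22.125 µV.
V_rms = LSB/√12 = 22.125 µV / √12 = 6.39 µV.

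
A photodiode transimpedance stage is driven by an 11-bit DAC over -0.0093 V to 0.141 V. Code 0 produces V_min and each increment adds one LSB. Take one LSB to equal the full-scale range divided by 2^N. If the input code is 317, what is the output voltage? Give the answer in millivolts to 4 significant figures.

13.96 mV

The full-scale span is 0.141 − (-0.0093) = 0.1503 V. LSB = 0.1503 V / 2^11.
V_out = V_min + code × LSB = -0.0093 V + 317 × 0.1503 V / 2048
      = -0.0093 V + 0.0232642 V = 0.0139642 V.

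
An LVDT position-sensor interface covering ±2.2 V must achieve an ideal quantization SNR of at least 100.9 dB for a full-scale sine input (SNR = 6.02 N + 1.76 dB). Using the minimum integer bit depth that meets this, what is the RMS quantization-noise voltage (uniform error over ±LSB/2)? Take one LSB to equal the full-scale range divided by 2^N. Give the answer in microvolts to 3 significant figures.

The full-scale span is 2.2 − (-2.2) = 4.4 V.
Required N = ⌈(100.9 − 1.76)/6.02⌉ = ⌈16.468⌉ = 17.
LSB = 4.4 V ÷ 2^17 = 4.4/131072 V = 33.569 µV.
σ_q = LSB/√12 = 33.569 µV/3.4641 = 9.69 µV.

9.69 µV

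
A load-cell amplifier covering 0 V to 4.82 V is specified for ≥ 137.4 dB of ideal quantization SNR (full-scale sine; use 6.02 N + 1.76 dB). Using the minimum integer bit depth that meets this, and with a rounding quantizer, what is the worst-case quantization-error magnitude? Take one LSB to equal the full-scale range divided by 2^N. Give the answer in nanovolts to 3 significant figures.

Span = 4.82 V.
Required N = ⌈(137.4 − 1.76)/6.02⌉ = ⌈22.532⌉ = 23.
Step size = 4.82/8388608 V = 0.57459 µV.
|e|_max = LSB/2 = 287 nV.

287 nV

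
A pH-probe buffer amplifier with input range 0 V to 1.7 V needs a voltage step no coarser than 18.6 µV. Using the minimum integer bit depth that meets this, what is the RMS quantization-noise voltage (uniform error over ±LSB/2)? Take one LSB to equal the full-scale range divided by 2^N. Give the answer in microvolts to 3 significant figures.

Full-scale range = 1.7 V.
Levels needed ≥ 1.7/18.6 µV = 91400. 2^17 = 131072 suffices, so N_min = 17.
Step size = 1.7/131072 V = 12.970 µV.
V_rms = LSB/√12 = 3.74 µV.

3.74 µV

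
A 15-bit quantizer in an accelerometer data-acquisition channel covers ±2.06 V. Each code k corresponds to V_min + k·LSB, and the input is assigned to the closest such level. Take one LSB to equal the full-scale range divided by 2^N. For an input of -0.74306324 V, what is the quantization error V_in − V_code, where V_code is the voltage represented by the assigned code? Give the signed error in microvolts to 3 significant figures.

Span: 2.06 V − (-2.06 V) = 4.12 V. LSB = 4.12 V / 2^15 ≈ 125.7 µV.
(-0.74306324 − (-2.06)) / LSB = 1.31693676 × 32768/4.12 = 10474.1223. Nearest integer: k = 10474.
V_code = V_min + k × range/2^15 = -2.06 + 10474 × 4.12/32768 = -0.74307861328 V.
V_in − V_code = -0.74306324 − (-0.74307861328) = +15.4 µV.

+15.4 µV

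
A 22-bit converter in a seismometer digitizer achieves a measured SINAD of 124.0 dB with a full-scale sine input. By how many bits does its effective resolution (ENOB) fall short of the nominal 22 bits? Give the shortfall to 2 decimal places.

N_eff = (124.0 − 1.76)/6.02 = 20.3056 bits.
Shortfall = 22 − 20.3056 = 1.6944 bits.

1.69 bits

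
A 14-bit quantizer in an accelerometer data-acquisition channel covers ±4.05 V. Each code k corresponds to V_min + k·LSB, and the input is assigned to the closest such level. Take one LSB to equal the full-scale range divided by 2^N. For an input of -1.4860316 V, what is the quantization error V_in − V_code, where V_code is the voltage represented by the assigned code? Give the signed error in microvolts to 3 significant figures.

The full-scale span is 4.05 − (-4.05) = 8.1 V. LSB = 8.1 V / 2^14 ≈ 494.4 µV.
Position in LSBs: (-1.4860316 − (-4.05)) × 16384/8.1 = 5186.1800; rounding gives k = 5186.
V_code = V_min + k × range/2^14 = -4.05 + 5186 × 8.1/16384 = -1.4861206055 V.
e = -1.4860316 − (-1.4861206055) = +89.0 µV.

+89.0 µV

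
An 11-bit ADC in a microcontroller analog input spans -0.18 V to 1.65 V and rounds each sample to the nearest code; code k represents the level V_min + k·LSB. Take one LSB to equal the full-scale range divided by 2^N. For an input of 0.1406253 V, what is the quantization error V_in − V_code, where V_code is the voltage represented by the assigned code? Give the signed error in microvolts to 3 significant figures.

−161 µV

The full-scale span is 1.65 − (-0.18) = 1.83 V. LSB = 1.83 V / 2^11 ≈ 0.8936 mV.
(0.1406253 − (-0.18)) / LSB = 0.3206253 × 2048/1.83 = 358.8200. Nearest integer: k = 359.
Reconstructed level: -0.18 + 359 × 1.83/2048 V = 0.1407861328 V.
Error = V_in − V_code = 0.1406253 − (0.1407861328) = −161 µV.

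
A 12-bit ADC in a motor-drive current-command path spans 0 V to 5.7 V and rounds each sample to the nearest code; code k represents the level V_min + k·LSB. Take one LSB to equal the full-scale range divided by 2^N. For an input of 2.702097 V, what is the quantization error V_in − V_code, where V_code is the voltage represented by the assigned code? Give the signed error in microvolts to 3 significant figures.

−393 µV

Range is 5.7 V. LSB = 5.7 V / 2^12 ≈ 1.392 mV.
Position in LSBs: (2.702097 − (0)) × 4096/5.7 = 1941.7174; rounding gives k = 1942.
Reconstructed level: 0 + 1942 × 5.7/4096 V = 2.702490234 V.
Error = V_in − V_code = 2.702097 − (2.702490234) = −393 µV.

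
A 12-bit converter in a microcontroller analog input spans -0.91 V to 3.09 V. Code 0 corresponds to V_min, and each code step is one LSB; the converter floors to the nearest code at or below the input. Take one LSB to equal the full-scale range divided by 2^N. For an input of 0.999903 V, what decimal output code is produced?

Full-scale range = 3.09 V − (-0.91 V) = 4 V. LSB = 4 V / 2^12 ≈ 0.9766 mV.
(V_in − V_min) × 2^12/range = (0.999903 − (-0.91)) × 4096/4 = 1955.741.
Floor → code = 1955.

1955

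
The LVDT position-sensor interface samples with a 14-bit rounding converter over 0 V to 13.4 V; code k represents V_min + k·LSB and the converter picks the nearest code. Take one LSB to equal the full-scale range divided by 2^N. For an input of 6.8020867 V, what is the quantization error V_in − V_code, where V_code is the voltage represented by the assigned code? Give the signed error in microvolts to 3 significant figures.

−147 µV

Full-scale range = 13.4 V. LSB = 13.4 V / 2^14 ≈ 0.8179 mV.
Position in LSBs: (6.8020867 − (0)) × 16384/13.4 = 8316.8200; rounding gives k = 8317.
V_code = 0 + (8317/16384) × 13.4 = 6.8022338867 V.
V_in − V_code = 6.8020867 − (6.8022338867) = −147 µV.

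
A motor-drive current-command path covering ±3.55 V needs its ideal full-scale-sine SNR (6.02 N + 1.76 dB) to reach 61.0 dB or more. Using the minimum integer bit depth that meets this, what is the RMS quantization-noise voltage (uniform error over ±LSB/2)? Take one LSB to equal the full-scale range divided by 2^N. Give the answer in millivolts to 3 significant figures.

Full-scale range = 3.55 V − (-3.55 V) = 7.1 V.
Required N = ⌈(61.0 − 1.76)/6.02⌉ = ⌈9.841⌉ = 10.
LSB = 7.1 V ÷ 2^10 = 7.1/1024 V = 6.9336 mV.
RMS noise = LSB/√12 = 2.00 mV.

2.00 mV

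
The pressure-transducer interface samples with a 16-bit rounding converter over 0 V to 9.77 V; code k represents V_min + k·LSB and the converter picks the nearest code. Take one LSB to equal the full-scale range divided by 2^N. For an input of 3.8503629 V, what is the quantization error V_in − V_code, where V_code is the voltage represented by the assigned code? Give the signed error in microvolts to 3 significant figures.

−33.2 µV

V_FS = 9.77 V. LSB = 9.77 V / 2^16 ≈ 149.1 µV.
Position in LSBs: (3.8503629 − (0)) × 65536/9.77 = 25827.7772; rounding gives k = 25828.
V_code = 0 + (25828/65536) × 9.77 = 3.8503961182 V.
V_in − V_code = 3.8503629 − (3.8503961182) = −33.2 µV.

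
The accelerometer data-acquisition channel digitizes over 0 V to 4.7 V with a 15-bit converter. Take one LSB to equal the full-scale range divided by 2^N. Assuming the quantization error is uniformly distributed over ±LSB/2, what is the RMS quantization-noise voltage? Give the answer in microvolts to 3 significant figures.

Range is 4.7 V.
Step size = 4.7/32768 V = 143.43 µV.
RMS of a uniform error over width LSB is LSB/√12 = 41.4 µV.

41.4 µV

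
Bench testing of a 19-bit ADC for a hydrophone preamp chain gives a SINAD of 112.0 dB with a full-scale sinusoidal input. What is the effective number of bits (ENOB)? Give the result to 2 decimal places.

18.31 bits

Inverting SNR = 6.02 N + 1.76: N_eff = (112.0 − 1.76)/6.02 = 18.3123.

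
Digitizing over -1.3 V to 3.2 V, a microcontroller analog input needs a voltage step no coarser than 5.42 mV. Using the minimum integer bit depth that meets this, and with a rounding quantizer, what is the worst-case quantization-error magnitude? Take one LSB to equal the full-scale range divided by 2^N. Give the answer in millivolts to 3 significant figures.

2.20 mV

Range = 3.2 − (-1.3) = 4.5 V.
Levels needed ≥ 4.5/5.42 mV = 830.3. 2^10 = 1024 suffices, so N_min = 10.
LSB = 4.5 V ÷ 2^10 = 4.5/1024 V = 4.3945 mV.
|e|_max = LSB/2 = 2.20 mV.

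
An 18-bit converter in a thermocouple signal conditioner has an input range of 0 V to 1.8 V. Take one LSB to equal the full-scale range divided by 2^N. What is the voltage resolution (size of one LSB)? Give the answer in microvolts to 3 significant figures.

6.87 µV

V_FS = 1.8 V.
There are 2^18 = 262144 steps.
Step size = 1.8/262144 V = 6.87 µV.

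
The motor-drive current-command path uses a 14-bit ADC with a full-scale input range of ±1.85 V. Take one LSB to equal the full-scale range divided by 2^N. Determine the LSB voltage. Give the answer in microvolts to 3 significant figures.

Full-scale range = 1.85 V − (-1.85 V) = 3.7 V.
2^14 = 16384 levels.
Step size = 3.7/16384 V = 226 µV.

226 µV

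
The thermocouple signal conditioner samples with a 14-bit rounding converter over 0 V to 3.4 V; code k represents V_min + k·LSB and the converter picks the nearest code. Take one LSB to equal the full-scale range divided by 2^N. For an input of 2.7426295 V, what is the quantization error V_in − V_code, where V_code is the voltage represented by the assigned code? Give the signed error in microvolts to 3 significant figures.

Full-scale range = 3.4 V. LSB = 3.4 V / 2^14 ≈ 207.5 µV.
Position in LSBs: (2.7426295 − (0)) × 16384/3.4 = 13216.2476; rounding gives k = 13216.
Reconstructed level: 0 + 13216 × 3.4/16384 V = 2.7425781250 V.
V_in − V_code = 2.7426295 − (2.7425781250) = +51.4 µV.

+51.4 µV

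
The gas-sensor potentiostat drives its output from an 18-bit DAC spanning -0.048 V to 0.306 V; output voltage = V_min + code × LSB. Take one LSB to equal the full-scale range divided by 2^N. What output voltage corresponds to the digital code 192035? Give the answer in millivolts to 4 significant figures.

The full-scale span is 0.306 − (-0.048) = 0.354 V. LSB = 0.354 V / 2^18.
V_out = V_min + code × LSB = -0.048 V + 192035 × 0.354 V / 262144
      = -0.048 + 0.259325 = 0.211325 V.

211.3 mV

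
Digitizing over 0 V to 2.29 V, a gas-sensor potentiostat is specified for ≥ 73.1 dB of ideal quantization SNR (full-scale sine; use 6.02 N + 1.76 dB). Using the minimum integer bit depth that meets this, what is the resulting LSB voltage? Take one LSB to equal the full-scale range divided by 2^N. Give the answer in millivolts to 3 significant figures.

Full-scale range = 2.29 V.
6.02 N + 1.76 ≥ 73.1 gives N ≥ 11.850, so the minimum integer is 12.
LSB = 2.29 V / 2^12 = 0.559 mV.

0.559 mV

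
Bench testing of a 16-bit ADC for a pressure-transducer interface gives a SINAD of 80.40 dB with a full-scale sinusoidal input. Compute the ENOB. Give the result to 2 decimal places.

ENOB = (SINAD − 1.76) / 6.02 = (80.40 − 1.76) / 6.02 = 78.64 / 6.02 = 13.0631.

13.06 bits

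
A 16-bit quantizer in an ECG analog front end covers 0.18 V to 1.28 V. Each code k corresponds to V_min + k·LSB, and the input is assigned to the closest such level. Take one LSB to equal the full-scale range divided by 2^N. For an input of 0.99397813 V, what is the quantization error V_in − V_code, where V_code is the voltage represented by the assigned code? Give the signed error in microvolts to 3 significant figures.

+5.66 µV

The full-scale span is 1.28 − (0.18) = 1.1 V. LSB = 1.1 V / 2^16 ≈ 16.78 µV.
(V_in − V_min)/LSB = (0.99397813 − (0.18)) × 65536/1.1 = 48495.3370 → nearest code k = 48495.
Reconstructed level: 0.18 + 48495 × 1.1/65536 V = 0.99397247314 V.
V_in − V_code = 0.99397813 − (0.99397247314) = +5.66 µV.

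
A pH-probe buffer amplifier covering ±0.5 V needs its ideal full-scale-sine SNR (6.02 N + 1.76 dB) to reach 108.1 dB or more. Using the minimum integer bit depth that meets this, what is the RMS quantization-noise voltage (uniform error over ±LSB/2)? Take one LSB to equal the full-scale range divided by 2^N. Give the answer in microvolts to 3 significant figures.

1.10 µV

Range = 0.5 − (-0.5) = 1 V.
N ≥ (108.1 − 1.76)/6.02 = 17.664 → N_min = 18.
Step size = 1/262144 V = 3.8147 µV.
σ_q = LSB/√12 = 3.8147 µV/3.4641 = 1.10 µV.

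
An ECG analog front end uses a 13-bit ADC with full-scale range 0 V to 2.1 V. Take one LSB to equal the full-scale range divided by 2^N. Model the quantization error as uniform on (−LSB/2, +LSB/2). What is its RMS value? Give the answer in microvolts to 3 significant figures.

74.0 µV

Full-scale range = 2.1 V.
Step size = 2.1/8192 V = 256.35 µV.
V_rms = LSB/√12 = 256.35 µV / √12 = 74.0 µV.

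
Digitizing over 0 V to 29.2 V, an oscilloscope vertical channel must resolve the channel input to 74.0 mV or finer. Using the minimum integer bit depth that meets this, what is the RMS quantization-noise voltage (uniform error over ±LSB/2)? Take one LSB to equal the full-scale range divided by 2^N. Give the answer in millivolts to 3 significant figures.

16.5 mV

Range is 29.2 V.
29.2 V / 74.0 mV = 394.6. Since 2^8 = 256 and 2^9 = 512, N = 9.
Step size = 29.2/512 V = 57.031 mV.
V_rms = LSB/√12 = 16.5 mV.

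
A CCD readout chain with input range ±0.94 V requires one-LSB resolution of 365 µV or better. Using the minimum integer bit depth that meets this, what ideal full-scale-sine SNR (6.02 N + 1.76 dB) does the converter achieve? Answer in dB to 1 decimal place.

Full-scale range = 0.94 V − (-0.94 V) = 1.88 V.
1.88 V / 365 µV = 5151. Since 2^12 = 4096 and 2^13 = 8192, N = 13.
Ideal SNR at N = 13: 6.02·13 + 1.76 = 80.0 dB.

80.0 dB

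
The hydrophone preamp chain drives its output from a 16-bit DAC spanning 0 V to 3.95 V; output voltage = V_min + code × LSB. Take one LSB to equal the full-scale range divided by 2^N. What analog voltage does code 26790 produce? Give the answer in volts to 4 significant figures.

Range is 3.95 V. LSB = 3.95 V / 2^16.
V_out = 0 + 26790 × (3.95/65536) V
      = 0 + 1.61469 = 1.61469 V.

1.615 V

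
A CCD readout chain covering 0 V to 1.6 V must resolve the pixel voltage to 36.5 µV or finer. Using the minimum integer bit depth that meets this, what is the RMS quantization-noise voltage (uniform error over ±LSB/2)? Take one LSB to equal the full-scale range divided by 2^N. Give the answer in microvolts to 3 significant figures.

Span = 1.6 V.
Levels needed ≥ 1.6/36.5 µV = 43840. 2^16 = 65536 suffices, so N_min = 16.
Step size = 1.6/65536 V = 24.414 µV.
σ_q = LSB/√12 = 24.414 µV/3.4641 = 7.05 µV.

7.05 µV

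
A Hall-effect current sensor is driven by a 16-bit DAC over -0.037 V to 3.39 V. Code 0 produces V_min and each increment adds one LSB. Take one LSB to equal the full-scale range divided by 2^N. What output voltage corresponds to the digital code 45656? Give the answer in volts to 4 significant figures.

2.350 V

The full-scale span is 3.39 − (-0.037) = 3.427 V. LSB = 3.427 V / 2^16.
V_out = -0.037 + 45656 × (3.427/65536) V
      = -0.037 + 2.38744 = 2.35044 V.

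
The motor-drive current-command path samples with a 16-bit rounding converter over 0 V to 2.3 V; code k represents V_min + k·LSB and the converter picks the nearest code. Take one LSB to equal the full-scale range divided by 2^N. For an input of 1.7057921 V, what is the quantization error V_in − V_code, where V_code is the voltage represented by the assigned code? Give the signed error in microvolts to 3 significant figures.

−10.8 µV

Span = 2.3 V. LSB = 2.3 V / 2^16 ≈ 35.10 µV.
Position in LSBs: (1.7057921 − (0)) × 65536/2.3 = 48604.6918; rounding gives k = 48605.
V_code = 0 + (48605/65536) × 2.3 = 1.7058029175 V.
V_in − V_code = 1.7057921 − (1.7058029175) = −10.8 µV.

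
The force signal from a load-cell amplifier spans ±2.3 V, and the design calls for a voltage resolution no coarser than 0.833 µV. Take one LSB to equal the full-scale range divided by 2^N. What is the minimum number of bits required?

23 bits

Full-scale range = 2.3 V − (-2.3 V) = 4.6 V.
4.6 V / 0.833 µV = 5.522e6. Since 2^22 = 4194304 and 2^23 = 8388608, N = 23.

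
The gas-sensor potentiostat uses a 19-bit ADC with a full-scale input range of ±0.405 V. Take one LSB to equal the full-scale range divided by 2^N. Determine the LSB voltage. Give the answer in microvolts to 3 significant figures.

1.54 µV

Full-scale range = 0.405 V − (-0.405 V) = 0.81 V.
2^19 = 524288 levels.
LSB = 0.81 V / 2^19 = 1.54 µV.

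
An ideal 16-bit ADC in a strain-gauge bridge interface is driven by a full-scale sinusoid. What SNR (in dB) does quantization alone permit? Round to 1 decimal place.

Ideal quantization SNR: 6.02 × 16 + 1.76 dB = 98.1 dB.

98.1 dB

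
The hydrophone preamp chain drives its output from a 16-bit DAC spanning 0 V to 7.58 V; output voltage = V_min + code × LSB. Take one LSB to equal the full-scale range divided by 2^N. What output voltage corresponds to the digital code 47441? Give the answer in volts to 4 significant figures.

5.487 V

V_FS = 7.58 V. LSB = 7.58 V / 2^16.
V_out = 0 + 47441 × (7.58/65536) V
      = 0 + 5.48710 = 5.48710 V.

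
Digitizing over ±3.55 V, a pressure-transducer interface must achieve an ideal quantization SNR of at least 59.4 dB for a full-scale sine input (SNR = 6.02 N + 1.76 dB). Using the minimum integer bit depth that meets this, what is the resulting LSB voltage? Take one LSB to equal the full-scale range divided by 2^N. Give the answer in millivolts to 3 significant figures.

Full-scale range = 3.55 V − (-3.55 V) = 7.1 V.
Required N = ⌈(59.4 − 1.76)/6.02⌉ = ⌈9.575⌉ = 10.
LSB = 7.1 V ÷ 2^10 = 7.1/1024 V = 6.93 mV.

6.93 mV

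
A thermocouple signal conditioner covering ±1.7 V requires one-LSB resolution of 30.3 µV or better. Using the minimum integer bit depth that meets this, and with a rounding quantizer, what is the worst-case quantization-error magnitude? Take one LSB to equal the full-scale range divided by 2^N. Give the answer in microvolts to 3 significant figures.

Range = 1.7 − (-1.7) = 3.4 V.
Levels needed ≥ 3.4/30.3 µV = 112200. 2^17 = 131072 suffices, so N_min = 17.
LSB = 3.4 V ÷ 2^17 = 3.4/131072 V = 25.940 µV.
Half an LSB is 13.0 µV.

13.0 µV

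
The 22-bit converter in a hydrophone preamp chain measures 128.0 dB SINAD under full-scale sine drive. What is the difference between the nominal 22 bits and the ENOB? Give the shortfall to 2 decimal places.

1.03 bits

N_eff = (128.0 − 1.76)/6.02 = 20.9701 bits.
22 − 20.9701 = 1.03 bits below nominal.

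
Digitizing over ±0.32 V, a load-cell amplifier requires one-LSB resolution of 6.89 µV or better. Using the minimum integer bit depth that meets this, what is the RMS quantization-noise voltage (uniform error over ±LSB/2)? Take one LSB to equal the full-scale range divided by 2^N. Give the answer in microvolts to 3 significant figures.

Full-scale range = 0.32 V − (-0.32 V) = 0.64 V.
Need 2^N ≥ 0.64 V / 6.89 µV = 92890 → N_min = 17.
Step size = 0.64/131072 V = 4.8828 µV.
V_rms = LSB/√12 = 1.41 µV.

1.41 µV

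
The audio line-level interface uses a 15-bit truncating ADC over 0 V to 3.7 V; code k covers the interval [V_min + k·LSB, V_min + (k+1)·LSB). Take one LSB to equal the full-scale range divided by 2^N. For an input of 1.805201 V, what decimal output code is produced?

15987

Range is 3.7 V. LSB = 3.7 V / 2^15 ≈ 112.9 µV.
code = ⌊(V_in − V_min)/LSB⌋ = ⌊(V_in − V_min) × 2^15 / range⌋
     = ⌊(1.805201 − (0)) × 32768 / 3.7⌋ = ⌊1.805201 × 32768/3.7⌋
     = ⌊15987.250⌋ = 15987.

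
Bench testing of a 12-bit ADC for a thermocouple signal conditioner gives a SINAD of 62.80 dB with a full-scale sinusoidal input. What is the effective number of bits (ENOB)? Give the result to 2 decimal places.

10.14 bits

(62.80 − 1.76) / 6.02 = 61.04/6.02 = 10.1395 effective bits.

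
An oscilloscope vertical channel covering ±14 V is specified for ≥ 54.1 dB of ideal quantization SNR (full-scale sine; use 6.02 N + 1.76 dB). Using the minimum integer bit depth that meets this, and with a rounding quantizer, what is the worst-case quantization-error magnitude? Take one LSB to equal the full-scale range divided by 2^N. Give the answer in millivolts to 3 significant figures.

The full-scale span is 14 − (-14) = 28 V.
N ≥ (54.1 − 1.76)/6.02 = 8.694 → N_min = 9.
Step size = 28/512 V = 54.688 mV.
Half an LSB is 27.3 mV.

27.3 mV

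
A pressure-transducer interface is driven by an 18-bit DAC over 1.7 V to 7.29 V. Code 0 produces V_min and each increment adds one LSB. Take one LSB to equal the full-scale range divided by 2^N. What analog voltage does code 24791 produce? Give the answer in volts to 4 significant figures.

Full-scale range = 7.29 V − (1.7 V) = 5.59 V. LSB = 5.59 V / 2^18.
Output = V_min + (24791/262144) × range = 1.7 + 0.0945702 × 5.59 V
      = 1.7 V + 0.528647 V = 2.22865 V.

2.229 V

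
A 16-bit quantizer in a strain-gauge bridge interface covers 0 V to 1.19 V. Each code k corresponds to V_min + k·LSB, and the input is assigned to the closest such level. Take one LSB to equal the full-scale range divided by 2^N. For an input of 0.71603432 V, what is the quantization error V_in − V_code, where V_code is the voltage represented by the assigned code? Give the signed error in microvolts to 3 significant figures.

Full-scale range = 1.19 V. LSB = 1.19 V / 2^16 ≈ 18.16 µV.
Position in LSBs: (0.71603432 − (0)) × 65536/1.19 = 39433.6346; rounding gives k = 39434.
V_code = 0 + (39434/65536) × 1.19 = 0.71604095459 V.
e = 0.71603432 − (0.71604095459) = −6.63 µV.

−6.63 µV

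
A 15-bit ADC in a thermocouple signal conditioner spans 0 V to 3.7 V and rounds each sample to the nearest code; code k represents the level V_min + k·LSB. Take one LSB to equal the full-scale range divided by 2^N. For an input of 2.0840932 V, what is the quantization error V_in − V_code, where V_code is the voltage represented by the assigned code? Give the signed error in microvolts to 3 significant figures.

Full-scale range = 3.7 V. LSB = 3.7 V / 2^15 ≈ 112.9 µV.
(2.0840932 − (0)) / LSB = 2.0840932 × 32768/3.7 = 18457.1800. Nearest integer: k = 18457.
V_code = 0 + (18457/32768) × 3.7 = 2.0840728760 V.
Error = V_in − V_code = 2.0840932 − (2.0840728760) = +20.3 µV.

+20.3 µV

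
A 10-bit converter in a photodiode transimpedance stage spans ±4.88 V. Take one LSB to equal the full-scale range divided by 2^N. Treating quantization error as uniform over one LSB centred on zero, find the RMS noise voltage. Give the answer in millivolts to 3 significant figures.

2.75 mV

Range = 4.88 − (-4.88) = 9.76 V.
LSB = 9.76 V / 2^10 = 9.5313 mV.
σ_q = LSB/√12 = 9.5313 mV/3.4641 = 2.75 mV.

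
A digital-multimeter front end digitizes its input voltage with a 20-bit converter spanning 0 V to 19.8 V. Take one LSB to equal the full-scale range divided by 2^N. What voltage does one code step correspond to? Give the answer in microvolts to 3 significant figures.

18.9 µV

Range is 19.8 V.
There are 2^20 = 1048576 steps.
One LSB is 19.8 V / 1048576 = 18.9 µV.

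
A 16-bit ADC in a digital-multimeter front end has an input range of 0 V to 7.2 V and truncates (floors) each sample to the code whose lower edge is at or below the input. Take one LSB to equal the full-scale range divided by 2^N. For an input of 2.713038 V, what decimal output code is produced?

V_FS = 7.2 V. LSB = 7.2 V / 2^16 ≈ 109.9 µV.
(V_in − V_min) × 2^16/range = (2.713038 − (0)) × 65536/7.2 = 24694.675.
Floor → code = 24694.

24694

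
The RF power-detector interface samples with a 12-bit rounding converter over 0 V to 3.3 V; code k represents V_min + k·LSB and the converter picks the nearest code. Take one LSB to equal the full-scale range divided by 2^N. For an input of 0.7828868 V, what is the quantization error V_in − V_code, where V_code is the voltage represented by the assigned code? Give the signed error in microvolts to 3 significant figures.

−219 µV

V_FS = 3.3 V. LSB = 3.3 V / 2^12 ≈ 0.8057 mV.
(V_in − V_min)/LSB = (0.7828868 − (0)) × 4096/3.3 = 971.7286 → nearest code k = 972.
V_code = V_min + k × range/2^12 = 0 + 972 × 3.3/4096 = 0.7831054688 V.
V_in − V_code = 0.7828868 − (0.7831054688) = −219 µV.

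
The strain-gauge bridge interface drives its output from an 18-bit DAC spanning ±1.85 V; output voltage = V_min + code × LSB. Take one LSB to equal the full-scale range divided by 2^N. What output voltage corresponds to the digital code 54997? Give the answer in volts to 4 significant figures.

-1.074 V

Range = 1.85 − (-1.85) = 3.7 V. LSB = 3.7 V / 2^18.
V_out = -1.85 + 54997 × (3.7/262144) V
      = -1.85 V + 0.776249 V = -1.07375 V.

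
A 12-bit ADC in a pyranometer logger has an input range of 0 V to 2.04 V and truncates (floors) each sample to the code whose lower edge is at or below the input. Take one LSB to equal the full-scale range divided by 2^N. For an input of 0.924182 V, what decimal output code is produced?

1855

Span = 2.04 V. LSB = 2.04 V / 2^12 ≈ 498.0 µV.
code = ⌊(V_in − V_min)/LSB⌋ = ⌊(V_in − V_min) × 2^12 / range⌋
     = ⌊(0.924182 − (0)) × 4096 / 2.04⌋ = ⌊0.924182 × 4096/2.04⌋
     = ⌊1855.612⌋ = 1855.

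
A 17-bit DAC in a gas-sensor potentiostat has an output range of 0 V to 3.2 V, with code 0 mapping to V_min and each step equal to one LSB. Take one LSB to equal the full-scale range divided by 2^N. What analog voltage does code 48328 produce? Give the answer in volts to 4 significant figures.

V_FS = 3.2 V. LSB = 3.2 V / 2^17.
V_out = V_min + code × LSB = 0 V + 48328 × 3.2 V / 131072
      = 0 + 1.17988 = 1.17988 V.

1.180 V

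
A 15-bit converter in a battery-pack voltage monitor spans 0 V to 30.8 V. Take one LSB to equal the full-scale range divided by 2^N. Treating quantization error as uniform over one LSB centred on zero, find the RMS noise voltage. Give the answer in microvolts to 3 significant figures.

271 µV

Range is 30.8 V.
Step size = 30.8/32768 V = 0.93994 mV.
RMS of a uniform error over width LSB is LSB/√12 = 271 µV.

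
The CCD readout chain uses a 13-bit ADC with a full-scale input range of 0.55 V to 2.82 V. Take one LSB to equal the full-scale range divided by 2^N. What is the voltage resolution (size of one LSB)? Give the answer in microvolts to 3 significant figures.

Range = 2.82 − (0.55) = 2.27 V.
2^13 = 8192 levels.
LSB = 2.27 V / 2^13 = 277 µV.

277 µV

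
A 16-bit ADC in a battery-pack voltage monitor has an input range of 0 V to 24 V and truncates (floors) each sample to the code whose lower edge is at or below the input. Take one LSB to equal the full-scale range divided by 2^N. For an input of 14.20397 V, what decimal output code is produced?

38786

Range is 24 V. LSB = 24 V / 2^16 ≈ 366.2 µV.
code = ⌊(V_in − V_min)/LSB⌋ = ⌊(V_in − V_min) × 2^16 / range⌋
     = ⌊(14.20397 − (0)) × 65536 / 24⌋ = ⌊14.20397 × 65536/24⌋
     = ⌊38786.307⌋ = 38786.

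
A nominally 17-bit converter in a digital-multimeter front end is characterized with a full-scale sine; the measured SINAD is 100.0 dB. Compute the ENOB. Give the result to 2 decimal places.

16.32 bits

Inverting SNR = 6.02 N + 1.76: N_eff = (100.0 − 1.76)/6.02 = 16.3189.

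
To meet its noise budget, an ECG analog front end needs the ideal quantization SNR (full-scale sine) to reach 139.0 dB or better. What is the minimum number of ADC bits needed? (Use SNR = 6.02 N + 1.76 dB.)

23 bits

Solving 6.02 N ≥ 139.0 − 1.76: N ≥ 22.797. Round up → N = 23.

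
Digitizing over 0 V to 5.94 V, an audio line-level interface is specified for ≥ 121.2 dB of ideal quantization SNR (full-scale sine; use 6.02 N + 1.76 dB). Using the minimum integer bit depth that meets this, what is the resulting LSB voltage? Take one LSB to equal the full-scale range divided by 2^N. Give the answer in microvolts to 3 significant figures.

5.66 µV

V_FS = 5.94 V.
Required N = ⌈(121.2 − 1.76)/6.02⌉ = ⌈19.841⌉ = 20.
LSB = 5.94 V / 2^20 = 5.66 µV.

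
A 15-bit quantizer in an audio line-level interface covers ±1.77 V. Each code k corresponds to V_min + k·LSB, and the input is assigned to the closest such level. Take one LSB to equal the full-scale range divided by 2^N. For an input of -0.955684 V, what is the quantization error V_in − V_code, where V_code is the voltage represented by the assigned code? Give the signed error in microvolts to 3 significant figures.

Full-scale range = 1.77 V − (-1.77 V) = 3.54 V. LSB = 3.54 V / 2^15 ≈ 108.0 µV.
(V_in − V_min)/LSB = (-0.955684 − (-1.77)) × 32768/3.54 = 7537.7138 → nearest code k = 7538.
V_code = -1.77 + (7538/32768) × 3.54 = -0.95565307617 V.
V_in − V_code = -0.955684 − (-0.95565307617) = −30.9 µV.

−30.9 µV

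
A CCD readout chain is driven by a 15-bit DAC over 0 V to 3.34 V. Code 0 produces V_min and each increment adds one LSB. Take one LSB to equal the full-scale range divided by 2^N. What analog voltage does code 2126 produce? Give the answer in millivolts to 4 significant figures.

216.7 mV

Span = 3.34 V. LSB = 3.34 V / 2^15.
Output = V_min + (2126/32768) × range = 0 + 0.0648804 × 3.34 V
      = 0 + 0.216700 = 0.216700 V.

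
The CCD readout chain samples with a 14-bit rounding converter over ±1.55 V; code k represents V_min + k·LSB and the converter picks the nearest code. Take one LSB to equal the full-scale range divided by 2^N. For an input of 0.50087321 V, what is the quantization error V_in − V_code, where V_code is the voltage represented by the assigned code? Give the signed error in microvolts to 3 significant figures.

Span: 1.55 V − (-1.55 V) = 3.1 V. LSB = 3.1 V / 2^14 ≈ 189.2 µV.
(V_in − V_min)/LSB = (0.50087321 − (-1.55)) × 16384/3.1 = 10839.1957 → nearest code k = 10839.
V_code = V_min + k × range/2^14 = -1.55 + 10839 × 3.1/16384 = 0.50083618164 V.
V_in − V_code = 0.50087321 − (0.50083618164) = +37.0 µV.

+37.0 µV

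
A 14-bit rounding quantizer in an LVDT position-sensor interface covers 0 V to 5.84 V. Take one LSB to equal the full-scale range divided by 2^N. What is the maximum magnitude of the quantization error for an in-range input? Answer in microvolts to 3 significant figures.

178 µV

Range is 5.84 V.
LSB = 5.84 V ÷ 2^14 = 5.84/16384 V = 356.45 µV.
Worst-case error for round-to-nearest is half an LSB: 178 µV.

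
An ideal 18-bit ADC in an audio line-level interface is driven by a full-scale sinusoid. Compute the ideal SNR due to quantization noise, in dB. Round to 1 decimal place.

Ideal quantization SNR: 6.02 × 18 + 1.76 dB = 110.1 dB.

110.1 dB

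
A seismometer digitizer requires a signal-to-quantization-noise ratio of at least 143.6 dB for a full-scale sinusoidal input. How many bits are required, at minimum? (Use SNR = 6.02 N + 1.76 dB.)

Solving 6.02 N ≥ 143.6 − 1.76: N ≥ 23.561. Round up → N = 24.

24 bits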